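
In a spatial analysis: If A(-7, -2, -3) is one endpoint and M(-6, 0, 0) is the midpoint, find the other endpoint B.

B = 2M - A
  = (2·(-6) - (-7), 2·0 - (-2), 2·0 - (-3))
  = (-12 + 7, 0 + 2, 0 + 3)
  = (-5, 2, 3)

(-5, 2, 3)


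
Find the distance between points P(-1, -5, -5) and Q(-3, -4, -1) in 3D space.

d = √[(x₂-x₁)² + (y₂-y₁)² + (z₂-z₁)²]
  = √[(-2)² + 1² + 4²]
  = √[4 + 1 + 16]
  = √21
  ≈ 4.583

4.583


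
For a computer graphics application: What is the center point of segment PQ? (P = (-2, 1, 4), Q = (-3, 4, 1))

M = ((x₁+x₂)/2, (y₁+y₂)/2, (z₁+z₂)/2)
  = ((-2 - 3)/2, (1 + 4)/2, (4 + 1)/2)
  = (-5/2, 5/2, 5/2)
  = (-2.5, 2.5, 2.5)

(-2.5, 2.5, 2.5)


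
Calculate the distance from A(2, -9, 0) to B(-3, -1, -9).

d = √[(x₂-x₁)² + (y₂-y₁)² + (z₂-z₁)²]
  = √[(-5)² + 8² + (-9)²]
  = √[25 + 64 + 81]
  = √170
  ≈ 13.04

13.04


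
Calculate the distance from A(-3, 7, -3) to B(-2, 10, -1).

d = √[(x₂-x₁)² + (y₂-y₁)² + (z₂-z₁)²]
  = √[1² + 3² + 2²]
  = √[1 + 9 + 4]
  = √14
  ≈ 3.742

3.742


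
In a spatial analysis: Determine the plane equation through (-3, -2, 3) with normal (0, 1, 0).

The plane through P with normal n = (a, b, c) satisfies n·(r - P) = 0,
i.e. ax + by + cz = a·x₀ + b·y₀ + c·z₀.
d = 0·(-3) + 1·(-2) + 0·3
  = 0 - 2 + 0
  = -2
Equation: y = -2

y = -2


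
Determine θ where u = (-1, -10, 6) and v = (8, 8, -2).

u·v = (-1)·8 + (-10)·8 + 6·(-2) = -8 - 80 - 12 = -100
|u| = √((-1)² + (-10)² + 6²) = √137 ≈ 11.7
|v| = √(8² + 8² + (-2)²) = √132 ≈ 11.49
cos θ = (u·v)/(|u||v|) = -100/(11.7·11.49) ≈ -0.7436
θ = arccos(-0.7436) ≈ 138°

138°


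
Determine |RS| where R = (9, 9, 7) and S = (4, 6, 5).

d = √[(x₂-x₁)² + (y₂-y₁)² + (z₂-z₁)²]
  = √[(-5)² + (-3)² + (-2)²]
  = √[25 + 9 + 4]
  = √38
  ≈ 6.164

6.164


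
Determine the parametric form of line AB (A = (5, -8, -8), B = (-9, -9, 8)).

Direction vector d = B - A = (-9 - 5, -9 + 8, 8 + 8) = (-14, -1, 16)
Parametric form r = A + t·d:
x = 5 - 14t, y = -8 - t, z = -8 + 16t

x = 5 - 14t, y = -8 - t, z = -8 + 16t


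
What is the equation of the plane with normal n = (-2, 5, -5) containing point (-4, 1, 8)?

The plane through P with normal n = (a, b, c) satisfies n·(r - P) = 0,
i.e. ax + by + cz = a·x₀ + b·y₀ + c·z₀.
d = (-2)·(-4) + 5·1 + (-5)·8
  = 8 + 5 - 40
  = -27
Equation: -2x + 5y - 5z = -27

-2x + 5y - 5z = -27


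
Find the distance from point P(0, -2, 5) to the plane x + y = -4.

distance = |a·x₀ + b·y₀ + c·z₀ - d| / √(a² + b² + c²)
  = |1·0 + 1·(-2) + 0·5 - (-4)| / √(1² + 1² + 0²)
  = |0 - 2 + 0 + 4| / √(1 + 1 + 0)
  = |2| / √2
  = 2 / 1.414
  ≈ 1.414

1.414


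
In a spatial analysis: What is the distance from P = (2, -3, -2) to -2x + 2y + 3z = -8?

distance = |a·x₀ + b·y₀ + c·z₀ - d| / √(a² + b² + c²)
  = |(-2)·2 + 2·(-3) + 3·(-2) - (-8)| / √((-2)² + 2² + 3²)
  = |-4 - 6 - 6 + 8| / √(4 + 4 + 9)
  = |-8| / √17
  = 8 / 4.123
  ≈ 1.94

1.94


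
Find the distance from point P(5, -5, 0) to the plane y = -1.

distance = |a·x₀ + b·y₀ + c·z₀ - d| / √(a² + b² + c²)
  = |0·5 + 1·(-5) + 0·0 - (-1)| / √(0² + 1² + 0²)
  = |0 - 5 + 0 + 1| / √(0 + 1 + 0)
  = |-4| / √1
  = 4 / 1
  ≈ 4

4


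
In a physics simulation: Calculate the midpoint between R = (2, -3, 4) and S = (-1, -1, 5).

M = ((x₁+x₂)/2, (y₁+y₂)/2, (z₁+z₂)/2)
  = ((2 - 1)/2, (-3 - 1)/2, (4 + 5)/2)
  = (1/2, -4/2, 9/2)
  = (0.5, -2, 4.5)

(0.5, -2, 4.5)


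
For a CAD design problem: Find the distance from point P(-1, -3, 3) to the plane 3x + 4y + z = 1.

distance = |a·x₀ + b·y₀ + c·z₀ - d| / √(a² + b² + c²)
  = |3·(-1) + 4·(-3) + 1·3 - 1| / √(3² + 4² + 1²)
  = |-3 - 12 + 3 - 1| / √(9 + 16 + 1)
  = |-13| / √26
  = 13 / 5.099
  ≈ 2.55

2.55


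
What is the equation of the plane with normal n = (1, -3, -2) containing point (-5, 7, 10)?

The plane through P with normal n = (a, b, c) satisfies n·(r - P) = 0,
i.e. ax + by + cz = a·x₀ + b·y₀ + c·z₀.
d = 1·(-5) + (-3)·7 + (-2)·10
  = -5 - 21 - 20
  = -46
Equation: x - 3y - 2z = -46

x - 3y - 2z = -46


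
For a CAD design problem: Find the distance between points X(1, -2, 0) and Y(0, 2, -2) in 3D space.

d = √[(x₂-x₁)² + (y₂-y₁)² + (z₂-z₁)²]
  = √[(-1)² + 4² + (-2)²]
  = √[1 + 16 + 4]
  = √21
  ≈ 4.583

4.583


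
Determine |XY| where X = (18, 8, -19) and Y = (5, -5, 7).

d = √[(x₂-x₁)² + (y₂-y₁)² + (z₂-z₁)²]
  = √[(-13)² + (-13)² + 26²]
  = √[169 + 169 + 676]
  = √1014
  ≈ 31.84

31.84


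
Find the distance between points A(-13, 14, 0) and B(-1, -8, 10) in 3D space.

d = √[(x₂-x₁)² + (y₂-y₁)² + (z₂-z₁)²]
  = √[12² + (-22)² + 10²]
  = √[144 + 484 + 100]
  = √728
  ≈ 26.98

26.98


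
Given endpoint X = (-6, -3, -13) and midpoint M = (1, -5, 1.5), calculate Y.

Y = 2M - X
  = (2·1 - (-6), 2·(-5) - (-3), 2·1.5 - (-13))
  = (2 + 6, -10 + 3, 3 + 13)
  = (8, -7, 16)

(8, -7, 16)


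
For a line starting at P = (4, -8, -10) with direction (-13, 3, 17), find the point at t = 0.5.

P(t) = P + t·d
  = (4 + (-13)·0.5, -8 + 3·0.5, -10 + 17·0.5)
  = (4 - 6.5, -8 + 1.5, -10 + 8.5)
  = (-2.5, -6.5, -1.5)

(-2.5, -6.5, -1.5)


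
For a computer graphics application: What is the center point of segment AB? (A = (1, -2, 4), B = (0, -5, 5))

M = ((x₁+x₂)/2, (y₁+y₂)/2, (z₁+z₂)/2)
  = ((1 + 0)/2, (-2 - 5)/2, (4 + 5)/2)
  = (1/2, -7/2, 9/2)
  = (0.5, -3.5, 4.5)

(0.5, -3.5, 4.5)


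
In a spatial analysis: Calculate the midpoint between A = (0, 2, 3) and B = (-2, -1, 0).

M = ((x₁+x₂)/2, (y₁+y₂)/2, (z₁+z₂)/2)
  = ((0 - 2)/2, (2 - 1)/2, (3 + 0)/2)
  = (-2/2, 1/2, 3/2)
  = (-1, 0.5, 1.5)

(-1, 0.5, 1.5)


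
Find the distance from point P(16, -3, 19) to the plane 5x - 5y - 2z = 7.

distance = |a·x₀ + b·y₀ + c·z₀ - d| / √(a² + b² + c²)
  = |5·16 + (-5)·(-3) + (-2)·19 - 7| / √(5² + (-5)² + (-2)²)
  = |80 + 15 - 38 - 7| / √(25 + 25 + 4)
  = |50| / √54
  = 50 / 7.348
  ≈ 6.804

6.804


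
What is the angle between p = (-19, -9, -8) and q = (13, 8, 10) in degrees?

p·q = (-19)·13 + (-9)·8 + (-8)·10 = -247 - 72 - 80 = -399
|p| = √((-19)² + (-9)² + (-8)²) = √506 ≈ 22.49
|q| = √(13² + 8² + 10²) = √333 ≈ 18.25
cos θ = (p·q)/(|p||q|) = -399/(22.49·18.25) ≈ -0.972
θ = arccos(-0.972) ≈ 166.4°

166.4°


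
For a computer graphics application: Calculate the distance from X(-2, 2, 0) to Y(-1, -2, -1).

d = √[(x₂-x₁)² + (y₂-y₁)² + (z₂-z₁)²]
  = √[1² + (-4)² + (-1)²]
  = √[1 + 16 + 1]
  = √18
  ≈ 4.243

4.243


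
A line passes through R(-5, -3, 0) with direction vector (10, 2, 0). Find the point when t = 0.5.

P(t) = R + t·d
  = (-5 + 10·0.5, -3 + 2·0.5, 0 + 0·0.5)
  = (-5 + 5, -3 + 1, 0 + 0)
  = (0, -2, 0)

(0, -2, 0)


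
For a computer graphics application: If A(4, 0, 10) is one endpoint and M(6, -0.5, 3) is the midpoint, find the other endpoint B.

B = 2M - A
  = (2·6 - 4, 2·(-0.5) - 0, 2·3 - 10)
  = (12 - 4, -1 + 0, 6 - 10)
  = (8, -1, -4)

(8, -1, -4)


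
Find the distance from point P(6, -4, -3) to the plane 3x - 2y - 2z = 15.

distance = |a·x₀ + b·y₀ + c·z₀ - d| / √(a² + b² + c²)
  = |3·6 + (-2)·(-4) + (-2)·(-3) - 15| / √(3² + (-2)² + (-2)²)
  = |18 + 8 + 6 - 15| / √(9 + 4 + 4)
  = |17| / √17
  = 17 / 4.123
  ≈ 4.123

4.123


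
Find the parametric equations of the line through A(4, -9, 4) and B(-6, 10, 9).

Direction vector d = B - A = (-6 - 4, 10 + 9, 9 - 4) = (-10, 19, 5)
Parametric form r = A + t·d:
x = 4 - 10t, y = -9 + 19t, z = 4 + 5t

x = 4 - 10t, y = -9 + 19t, z = 4 + 5t


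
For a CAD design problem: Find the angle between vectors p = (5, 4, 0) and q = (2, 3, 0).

p·q = 5·2 + 4·3 + 0·0 = 10 + 12 + 0 = 22
|p| = √(5² + 4² + 0²) = √41 ≈ 6.403
|q| = √(2² + 3² + 0²) = √13 ≈ 3.606
cos θ = (p·q)/(|p||q|) = 22/(6.403·3.606) ≈ 0.9529
θ = arccos(0.9529) ≈ 17.65°

17.65°


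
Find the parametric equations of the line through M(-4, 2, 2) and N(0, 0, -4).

Direction vector d = N - M = (0 + 4, 0 - 2, -4 - 2) = (4, -2, -6)
Parametric form r = M + t·d:
x = -4 + 4t, y = 2 - 2t, z = 2 - 6t

x = -4 + 4t, y = 2 - 2t, z = 2 - 6t


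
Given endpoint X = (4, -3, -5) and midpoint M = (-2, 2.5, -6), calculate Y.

Y = 2M - X
  = (2·(-2) - 4, 2·2.5 - (-3), 2·(-6) - (-5))
  = (-4 - 4, 5 + 3, -12 + 5)
  = (-8, 8, -7)

(-8, 8, -7)


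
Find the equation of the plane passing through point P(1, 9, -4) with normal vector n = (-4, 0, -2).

The plane through P with normal n = (a, b, c) satisfies n·(r - P) = 0,
i.e. ax + by + cz = a·x₀ + b·y₀ + c·z₀.
d = (-4)·1 + 0·9 + (-2)·(-4)
  = -4 + 0 + 8
  = 4
Equation: -4x - 2z = 4

-4x - 2z = 4


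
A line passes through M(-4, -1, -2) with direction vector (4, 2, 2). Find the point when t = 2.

P(t) = M + t·d
  = (-4 + 4·2, -1 + 2·2, -2 + 2·2)
  = (-4 + 8, -1 + 4, -2 + 4)
  = (4, 3, 2)

(4, 3, 2)


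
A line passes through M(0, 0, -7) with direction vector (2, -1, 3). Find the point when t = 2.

P(t) = M + t·d
  = (0 + 2·2, 0 + (-1)·2, -7 + 3·2)
  = (0 + 4, 0 - 2, -7 + 6)
  = (4, -2, -1)

(4, -2, -1)


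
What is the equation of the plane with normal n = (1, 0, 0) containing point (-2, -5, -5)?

The plane through P with normal n = (a, b, c) satisfies n·(r - P) = 0,
i.e. ax + by + cz = a·x₀ + b·y₀ + c·z₀.
d = 1·(-2) + 0·(-5) + 0·(-5)
  = -2 + 0 + 0
  = -2
Equation: x = -2

x = -2


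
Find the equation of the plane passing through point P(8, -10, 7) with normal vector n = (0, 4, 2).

The plane through P with normal n = (a, b, c) satisfies n·(r - P) = 0,
i.e. ax + by + cz = a·x₀ + b·y₀ + c·z₀.
d = 0·8 + 4·(-10) + 2·7
  = 0 - 40 + 14
  = -26
Equation: 4y + 2z = -26

4y + 2z = -26


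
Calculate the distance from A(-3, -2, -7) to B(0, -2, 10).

d = √[(x₂-x₁)² + (y₂-y₁)² + (z₂-z₁)²]
  = √[3² + 0² + 17²]
  = √[9 + 0 + 289]
  = √298
  ≈ 17.26

17.26


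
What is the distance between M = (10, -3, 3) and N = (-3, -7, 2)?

d = √[(x₂-x₁)² + (y₂-y₁)² + (z₂-z₁)²]
  = √[(-13)² + (-4)² + (-1)²]
  = √[169 + 16 + 1]
  = √186
  ≈ 13.64

13.64


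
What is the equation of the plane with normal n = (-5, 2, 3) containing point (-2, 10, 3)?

The plane through P with normal n = (a, b, c) satisfies n·(r - P) = 0,
i.e. ax + by + cz = a·x₀ + b·y₀ + c·z₀.
d = (-5)·(-2) + 2·10 + 3·3
  = 10 + 20 + 9
  = 39
Equation: -5x + 2y + 3z = 39

-5x + 2y + 3z = 39


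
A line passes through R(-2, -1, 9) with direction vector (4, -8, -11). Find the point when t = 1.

P(t) = R + t·d
  = (-2 + 4·1, -1 + (-8)·1, 9 + (-11)·1)
  = (-2 + 4, -1 - 8, 9 - 11)
  = (2, -9, -2)

(2, -9, -2)


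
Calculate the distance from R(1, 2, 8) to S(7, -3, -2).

d = √[(x₂-x₁)² + (y₂-y₁)² + (z₂-z₁)²]
  = √[6² + (-5)² + (-10)²]
  = √[36 + 25 + 100]
  = √161
  ≈ 12.69

12.69


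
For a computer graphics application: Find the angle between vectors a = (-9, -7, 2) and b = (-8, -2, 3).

a·b = (-9)·(-8) + (-7)·(-2) + 2·3 = 72 + 14 + 6 = 92
|a| = √((-9)² + (-7)² + 2²) = √134 ≈ 11.58
|b| = √((-8)² + (-2)² + 3²) = √77 ≈ 8.775
cos θ = (a·b)/(|a||b|) = 92/(11.58·8.775) ≈ 0.9057
θ = arccos(0.9057) ≈ 25.08°

25.08°


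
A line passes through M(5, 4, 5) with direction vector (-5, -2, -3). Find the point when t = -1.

P(t) = M + t·d
  = (5 + (-5)·(-1), 4 + (-2)·(-1), 5 + (-3)·(-1))
  = (5 + 5, 4 + 2, 5 + 3)
  = (10, 6, 8)

(10, 6, 8)


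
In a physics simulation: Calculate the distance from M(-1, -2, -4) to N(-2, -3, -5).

d = √[(x₂-x₁)² + (y₂-y₁)² + (z₂-z₁)²]
  = √[(-1)² + (-1)² + (-1)²]
  = √[1 + 1 + 1]
  = √3
  ≈ 1.732

1.732


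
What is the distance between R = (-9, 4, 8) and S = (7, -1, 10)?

d = √[(x₂-x₁)² + (y₂-y₁)² + (z₂-z₁)²]
  = √[16² + (-5)² + 2²]
  = √[256 + 25 + 4]
  = √285
  ≈ 16.88

16.88


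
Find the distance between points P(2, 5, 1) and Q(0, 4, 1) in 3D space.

d = √[(x₂-x₁)² + (y₂-y₁)² + (z₂-z₁)²]
  = √[(-2)² + (-1)² + 0²]
  = √[4 + 1 + 0]
  = √5
  ≈ 2.236

2.236


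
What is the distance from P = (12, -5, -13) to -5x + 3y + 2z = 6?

distance = |a·x₀ + b·y₀ + c·z₀ - d| / √(a² + b² + c²)
  = |(-5)·12 + 3·(-5) + 2·(-13) - 6| / √((-5)² + 3² + 2²)
  = |-60 - 15 - 26 - 6| / √(25 + 9 + 4)
  = |-107| / √38
  = 107 / 6.164
  ≈ 17.36

17.36


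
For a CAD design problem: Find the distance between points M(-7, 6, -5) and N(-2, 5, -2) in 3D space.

d = √[(x₂-x₁)² + (y₂-y₁)² + (z₂-z₁)²]
  = √[5² + (-1)² + 3²]
  = √[25 + 1 + 9]
  = √35
  ≈ 5.916

5.916


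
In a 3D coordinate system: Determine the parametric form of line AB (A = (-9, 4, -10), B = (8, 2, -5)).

Direction vector d = B - A = (8 + 9, 2 - 4, -5 + 10) = (17, -2, 5)
Parametric form r = A + t·d:
x = -9 + 17t, y = 4 - 2t, z = -10 + 5t

x = -9 + 17t, y = 4 - 2t, z = -10 + 5t


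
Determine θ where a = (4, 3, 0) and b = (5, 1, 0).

a·b = 4·5 + 3·1 + 0·0 = 20 + 3 + 0 = 23
|a| = √(4² + 3² + 0²) = √25 ≈ 5
|b| = √(5² + 1² + 0²) = √26 ≈ 5.099
cos θ = (a·b)/(|a||b|) = 23/(5·5.099) ≈ 0.9021
θ = arccos(0.9021) ≈ 25.56°

25.56°


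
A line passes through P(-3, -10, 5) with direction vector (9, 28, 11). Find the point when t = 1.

P(t) = P + t·d
  = (-3 + 9·1, -10 + 28·1, 5 + 11·1)
  = (-3 + 9, -10 + 28, 5 + 11)
  = (6, 18, 16)

(6, 18, 16)


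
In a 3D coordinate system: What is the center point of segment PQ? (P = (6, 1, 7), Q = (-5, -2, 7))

M = ((x₁+x₂)/2, (y₁+y₂)/2, (z₁+z₂)/2)
  = ((6 - 5)/2, (1 - 2)/2, (7 + 7)/2)
  = (1/2, -1/2, 14/2)
  = (0.5, -0.5, 7)

(0.5, -0.5, 7)


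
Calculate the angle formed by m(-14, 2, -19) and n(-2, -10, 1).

m·n = (-14)·(-2) + 2·(-10) + (-19)·1 = 28 - 20 - 19 = -11
|m| = √((-14)² + 2² + (-19)²) = √561 ≈ 23.69
|n| = √((-2)² + (-10)² + 1²) = √105 ≈ 10.25
cos θ = (m·n)/(|m||n|) = -11/(23.69·10.25) ≈ -0.04532
θ = arccos(-0.04532) ≈ 92.6°

92.6°


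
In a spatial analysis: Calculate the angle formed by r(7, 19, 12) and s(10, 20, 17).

r·s = 7·10 + 19·20 + 12·17 = 70 + 380 + 204 = 654
|r| = √(7² + 19² + 12²) = √554 ≈ 23.54
|s| = √(10² + 20² + 17²) = √789 ≈ 28.09
cos θ = (r·s)/(|r||s|) = 654/(23.54·28.09) ≈ 0.9892
θ = arccos(0.9892) ≈ 8.428°

8.428°


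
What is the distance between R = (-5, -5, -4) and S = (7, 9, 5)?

d = √[(x₂-x₁)² + (y₂-y₁)² + (z₂-z₁)²]
  = √[12² + 14² + 9²]
  = √[144 + 196 + 81]
  = √421
  ≈ 20.52

20.52


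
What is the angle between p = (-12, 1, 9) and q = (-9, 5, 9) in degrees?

p·q = (-12)·(-9) + 1·5 + 9·9 = 108 + 5 + 81 = 194
|p| = √((-12)² + 1² + 9²) = √226 ≈ 15.03
|q| = √((-9)² + 5² + 9²) = √187 ≈ 13.67
cos θ = (p·q)/(|p||q|) = 194/(15.03·13.67) ≈ 0.9437
θ = arccos(0.9437) ≈ 19.32°

19.32°


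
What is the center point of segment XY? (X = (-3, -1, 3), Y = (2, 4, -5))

M = ((x₁+x₂)/2, (y₁+y₂)/2, (z₁+z₂)/2)
  = ((-3 + 2)/2, (-1 + 4)/2, (3 - 5)/2)
  = (-1/2, 3/2, -2/2)
  = (-0.5, 1.5, -1)

(-0.5, 1.5, -1)


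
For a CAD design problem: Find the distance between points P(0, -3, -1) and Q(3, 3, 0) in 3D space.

d = √[(x₂-x₁)² + (y₂-y₁)² + (z₂-z₁)²]
  = √[3² + 6² + 1²]
  = √[9 + 36 + 1]
  = √46
  ≈ 6.782

6.782


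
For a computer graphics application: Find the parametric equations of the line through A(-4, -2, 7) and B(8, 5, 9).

Direction vector d = B - A = (8 + 4, 5 + 2, 9 - 7) = (12, 7, 2)
Parametric form r = A + t·d:
x = -4 + 12t, y = -2 + 7t, z = 7 + 2t

x = -4 + 12t, y = -2 + 7t, z = 7 + 2t


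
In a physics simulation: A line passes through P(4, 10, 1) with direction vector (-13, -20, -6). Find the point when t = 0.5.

P(t) = P + t·d
  = (4 + (-13)·0.5, 10 + (-20)·0.5, 1 + (-6)·0.5)
  = (4 - 6.5, 10 - 10, 1 - 3)
  = (-2.5, 0, -2)

(-2.5, 0, -2)


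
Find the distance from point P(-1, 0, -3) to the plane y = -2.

distance = |a·x₀ + b·y₀ + c·z₀ - d| / √(a² + b² + c²)
  = |0·(-1) + 1·0 + 0·(-3) - (-2)| / √(0² + 1² + 0²)
  = |0 + 0 + 0 + 2| / √(0 + 1 + 0)
  = |2| / √1
  = 2 / 1
  ≈ 2

2


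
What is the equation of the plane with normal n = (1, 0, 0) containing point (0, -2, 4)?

The plane through P with normal n = (a, b, c) satisfies n·(r - P) = 0,
i.e. ax + by + cz = a·x₀ + b·y₀ + c·z₀.
d = 1·0 + 0·(-2) + 0·4
  = 0 + 0 + 0
  = 0
Equation: x = 0

x = 0


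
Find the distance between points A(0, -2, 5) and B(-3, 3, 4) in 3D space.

d = √[(x₂-x₁)² + (y₂-y₁)² + (z₂-z₁)²]
  = √[(-3)² + 5² + (-1)²]
  = √[9 + 25 + 1]
  = √35
  ≈ 5.916

5.916


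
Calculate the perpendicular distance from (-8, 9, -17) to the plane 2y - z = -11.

distance = |a·x₀ + b·y₀ + c·z₀ - d| / √(a² + b² + c²)
  = |0·(-8) + 2·9 + (-1)·(-17) - (-11)| / √(0² + 2² + (-1)²)
  = |0 + 18 + 17 + 11| / √(0 + 4 + 1)
  = |46| / √5
  = 46 / 2.236
  ≈ 20.57

20.57


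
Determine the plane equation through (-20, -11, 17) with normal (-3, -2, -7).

The plane through P with normal n = (a, b, c) satisfies n·(r - P) = 0,
i.e. ax + by + cz = a·x₀ + b·y₀ + c·z₀.
d = (-3)·(-20) + (-2)·(-11) + (-7)·17
  = 60 + 22 - 119
  = -37
Equation: -3x - 2y - 7z = -37

-3x - 2y - 7z = -37


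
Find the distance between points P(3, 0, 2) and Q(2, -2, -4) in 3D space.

d = √[(x₂-x₁)² + (y₂-y₁)² + (z₂-z₁)²]
  = √[(-1)² + (-2)² + (-6)²]
  = √[1 + 4 + 36]
  = √41
  ≈ 6.403

6.403


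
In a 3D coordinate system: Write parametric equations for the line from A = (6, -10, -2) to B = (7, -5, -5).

Direction vector d = B - A = (7 - 6, -5 + 10, -5 + 2) = (1, 5, -3)
Parametric form r = A + t·d:
x = 6 + t, y = -10 + 5t, z = -2 - 3t

x = 6 + t, y = -10 + 5t, z = -2 - 3t


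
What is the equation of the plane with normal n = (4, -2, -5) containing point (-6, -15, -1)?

The plane through P with normal n = (a, b, c) satisfies n·(r - P) = 0,
i.e. ax + by + cz = a·x₀ + b·y₀ + c·z₀.
d = 4·(-6) + (-2)·(-15) + (-5)·(-1)
  = -24 + 30 + 5
  = 11
Equation: 4x - 2y - 5z = 11

4x - 2y - 5z = 11


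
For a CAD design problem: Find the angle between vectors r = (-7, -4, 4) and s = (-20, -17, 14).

r·s = (-7)·(-20) + (-4)·(-17) + 4·14 = 140 + 68 + 56 = 264
|r| = √((-7)² + (-4)² + 4²) = √81 ≈ 9
|s| = √((-20)² + (-17)² + 14²) = √885 ≈ 29.75
cos θ = (r·s)/(|r||s|) = 264/(9·29.75) ≈ 0.986
θ = arccos(0.986) ≈ 9.589°

9.589°


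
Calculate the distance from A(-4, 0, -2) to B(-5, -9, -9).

d = √[(x₂-x₁)² + (y₂-y₁)² + (z₂-z₁)²]
  = √[(-1)² + (-9)² + (-7)²]
  = √[1 + 81 + 49]
  = √131
  ≈ 11.45

11.45


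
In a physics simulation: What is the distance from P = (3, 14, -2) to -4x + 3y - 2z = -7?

distance = |a·x₀ + b·y₀ + c·z₀ - d| / √(a² + b² + c²)
  = |(-4)·3 + 3·14 + (-2)·(-2) - (-7)| / √((-4)² + 3² + (-2)²)
  = |-12 + 42 + 4 + 7| / √(16 + 9 + 4)
  = |41| / √29
  = 41 / 5.385
  ≈ 7.614

7.614


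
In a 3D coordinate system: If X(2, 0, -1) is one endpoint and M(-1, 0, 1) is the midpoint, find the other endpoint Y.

Y = 2M - X
  = (2·(-1) - 2, 2·0 - 0, 2·1 - (-1))
  = (-2 - 2, 0 + 0, 2 + 1)
  = (-4, 0, 3)

(-4, 0, 3)


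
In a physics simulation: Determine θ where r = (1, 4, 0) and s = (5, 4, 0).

r·s = 1·5 + 4·4 + 0·0 = 5 + 16 + 0 = 21
|r| = √(1² + 4² + 0²) = √17 ≈ 4.123
|s| = √(5² + 4² + 0²) = √41 ≈ 6.403
cos θ = (r·s)/(|r||s|) = 21/(4.123·6.403) ≈ 0.7954
θ = arccos(0.7954) ≈ 37.3°

37.3°


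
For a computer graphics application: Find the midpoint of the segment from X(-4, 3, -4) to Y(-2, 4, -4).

M = ((x₁+x₂)/2, (y₁+y₂)/2, (z₁+z₂)/2)
  = ((-4 - 2)/2, (3 + 4)/2, (-4 - 4)/2)
  = (-6/2, 7/2, -8/2)
  = (-3, 3.5, -4)

(-3, 3.5, -4)


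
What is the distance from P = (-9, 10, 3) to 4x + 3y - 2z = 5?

distance = |a·x₀ + b·y₀ + c·z₀ - d| / √(a² + b² + c²)
  = |4·(-9) + 3·10 + (-2)·3 - 5| / √(4² + 3² + (-2)²)
  = |-36 + 30 - 6 - 5| / √(16 + 9 + 4)
  = |-17| / √29
  = 17 / 5.385
  ≈ 3.157

3.157


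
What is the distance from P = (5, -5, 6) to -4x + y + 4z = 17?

distance = |a·x₀ + b·y₀ + c·z₀ - d| / √(a² + b² + c²)
  = |(-4)·5 + 1·(-5) + 4·6 - 17| / √((-4)² + 1² + 4²)
  = |-20 - 5 + 24 - 17| / √(16 + 1 + 16)
  = |-18| / √33
  = 18 / 5.745
  ≈ 3.133

3.133


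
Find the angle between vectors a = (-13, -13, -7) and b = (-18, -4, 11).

a·b = (-13)·(-18) + (-13)·(-4) + (-7)·11 = 234 + 52 - 77 = 209
|a| = √((-13)² + (-13)² + (-7)²) = √387 ≈ 19.67
|b| = √((-18)² + (-4)² + 11²) = √461 ≈ 21.47
cos θ = (a·b)/(|a||b|) = 209/(19.67·21.47) ≈ 0.4948
θ = arccos(0.4948) ≈ 60.34°

60.34°


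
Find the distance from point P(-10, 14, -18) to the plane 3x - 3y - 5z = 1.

distance = |a·x₀ + b·y₀ + c·z₀ - d| / √(a² + b² + c²)
  = |3·(-10) + (-3)·14 + (-5)·(-18) - 1| / √(3² + (-3)² + (-5)²)
  = |-30 - 42 + 90 - 1| / √(9 + 9 + 25)
  = |17| / √43
  = 17 / 6.557
  ≈ 2.592

2.592


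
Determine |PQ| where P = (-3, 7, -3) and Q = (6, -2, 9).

d = √[(x₂-x₁)² + (y₂-y₁)² + (z₂-z₁)²]
  = √[9² + (-9)² + 12²]
  = √[81 + 81 + 144]
  = √306
  ≈ 17.49

17.49


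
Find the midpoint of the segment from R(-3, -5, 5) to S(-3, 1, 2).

M = ((x₁+x₂)/2, (y₁+y₂)/2, (z₁+z₂)/2)
  = ((-3 - 3)/2, (-5 + 1)/2, (5 + 2)/2)
  = (-6/2, -4/2, 7/2)
  = (-3, -2, 3.5)

(-3, -2, 3.5)


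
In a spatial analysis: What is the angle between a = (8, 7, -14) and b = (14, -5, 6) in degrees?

a·b = 8·14 + 7·(-5) + (-14)·6 = 112 - 35 - 84 = -7
|a| = √(8² + 7² + (-14)²) = √309 ≈ 17.58
|b| = √(14² + (-5)² + 6²) = √257 ≈ 16.03
cos θ = (a·b)/(|a||b|) = -7/(17.58·16.03) ≈ -0.02484
θ = arccos(-0.02484) ≈ 91.42°

91.42°


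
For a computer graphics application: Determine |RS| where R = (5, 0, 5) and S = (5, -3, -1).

d = √[(x₂-x₁)² + (y₂-y₁)² + (z₂-z₁)²]
  = √[0² + (-3)² + (-6)²]
  = √[0 + 9 + 36]
  = √45
  ≈ 6.708

6.708


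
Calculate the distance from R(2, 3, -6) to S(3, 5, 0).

d = √[(x₂-x₁)² + (y₂-y₁)² + (z₂-z₁)²]
  = √[1² + 2² + 6²]
  = √[1 + 4 + 36]
  = √41
  ≈ 6.403

6.403


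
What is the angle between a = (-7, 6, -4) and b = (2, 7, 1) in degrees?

a·b = (-7)·2 + 6·7 + (-4)·1 = -14 + 42 - 4 = 24
|a| = √((-7)² + 6² + (-4)²) = √101 ≈ 10.05
|b| = √(2² + 7² + 1²) = √54 ≈ 7.348
cos θ = (a·b)/(|a||b|) = 24/(10.05·7.348) ≈ 0.325
θ = arccos(0.325) ≈ 71.04°

71.04°


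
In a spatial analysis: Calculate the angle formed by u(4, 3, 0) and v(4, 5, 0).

u·v = 4·4 + 3·5 + 0·0 = 16 + 15 + 0 = 31
|u| = √(4² + 3² + 0²) = √25 ≈ 5
|v| = √(4² + 5² + 0²) = √41 ≈ 6.403
cos θ = (u·v)/(|u||v|) = 31/(5·6.403) ≈ 0.9683
θ = arccos(0.9683) ≈ 14.47°

14.47°


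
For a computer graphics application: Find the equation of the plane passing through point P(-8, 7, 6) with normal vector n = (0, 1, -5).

The plane through P with normal n = (a, b, c) satisfies n·(r - P) = 0,
i.e. ax + by + cz = a·x₀ + b·y₀ + c·z₀.
d = 0·(-8) + 1·7 + (-5)·6
  = 0 + 7 - 30
  = -23
Equation: y - 5z = -23

y - 5z = -23


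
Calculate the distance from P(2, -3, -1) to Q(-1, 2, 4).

d = √[(x₂-x₁)² + (y₂-y₁)² + (z₂-z₁)²]
  = √[(-3)² + 5² + 5²]
  = √[9 + 25 + 25]
  = √59
  ≈ 7.681

7.681


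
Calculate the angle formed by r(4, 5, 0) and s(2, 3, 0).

r·s = 4·2 + 5·3 + 0·0 = 8 + 15 + 0 = 23
|r| = √(4² + 5² + 0²) = √41 ≈ 6.403
|s| = √(2² + 3² + 0²) = √13 ≈ 3.606
cos θ = (r·s)/(|r||s|) = 23/(6.403·3.606) ≈ 0.9962
θ = arccos(0.9962) ≈ 4.97°

4.97°


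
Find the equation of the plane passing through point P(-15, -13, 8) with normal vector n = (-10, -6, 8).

The plane through P with normal n = (a, b, c) satisfies n·(r - P) = 0,
i.e. ax + by + cz = a·x₀ + b·y₀ + c·z₀.
d = (-10)·(-15) + (-6)·(-13) + 8·8
  = 150 + 78 + 64
  = 292
Equation: -10x - 6y + 8z = 292

-10x - 6y + 8z = 292


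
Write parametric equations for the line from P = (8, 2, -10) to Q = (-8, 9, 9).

Direction vector d = Q - P = (-8 - 8, 9 - 2, 9 + 10) = (-16, 7, 19)
Parametric form r = P + t·d:
x = 8 - 16t, y = 2 + 7t, z = -10 + 19t

x = 8 - 16t, y = 2 + 7t, z = -10 + 19t


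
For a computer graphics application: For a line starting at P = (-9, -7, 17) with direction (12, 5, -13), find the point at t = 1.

P(t) = P + t·d
  = (-9 + 12·1, -7 + 5·1, 17 + (-13)·1)
  = (-9 + 12, -7 + 5, 17 - 13)
  = (3, -2, 4)

(3, -2, 4)


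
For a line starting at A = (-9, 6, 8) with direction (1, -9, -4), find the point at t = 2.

P(t) = A + t·d
  = (-9 + 1·2, 6 + (-9)·2, 8 + (-4)·2)
  = (-9 + 2, 6 - 18, 8 - 8)
  = (-7, -12, 0)

(-7, -12, 0)


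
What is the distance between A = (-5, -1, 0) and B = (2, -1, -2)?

d = √[(x₂-x₁)² + (y₂-y₁)² + (z₂-z₁)²]
  = √[7² + 0² + (-2)²]
  = √[49 + 0 + 4]
  = √53
  ≈ 7.28

7.28


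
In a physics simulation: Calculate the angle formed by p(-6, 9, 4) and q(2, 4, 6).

p·q = (-6)·2 + 9·4 + 4·6 = -12 + 36 + 24 = 48
|p| = √((-6)² + 9² + 4²) = √133 ≈ 11.53
|q| = √(2² + 4² + 6²) = √56 ≈ 7.483
cos θ = (p·q)/(|p||q|) = 48/(11.53·7.483) ≈ 0.5562
θ = arccos(0.5562) ≈ 56.21°

56.21°


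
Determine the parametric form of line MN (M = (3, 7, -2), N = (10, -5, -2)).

Direction vector d = N - M = (10 - 3, -5 - 7, -2 + 2) = (7, -12, 0)
Parametric form r = M + t·d:
x = 3 + 7t, y = 7 - 12t, z = -2

x = 3 + 7t, y = 7 - 12t, z = -2


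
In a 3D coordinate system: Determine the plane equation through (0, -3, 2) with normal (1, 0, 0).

The plane through P with normal n = (a, b, c) satisfies n·(r - P) = 0,
i.e. ax + by + cz = a·x₀ + b·y₀ + c·z₀.
d = 1·0 + 0·(-3) + 0·2
  = 0 + 0 + 0
  = 0
Equation: x = 0

x = 0


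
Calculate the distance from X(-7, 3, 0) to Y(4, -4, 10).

d = √[(x₂-x₁)² + (y₂-y₁)² + (z₂-z₁)²]
  = √[11² + (-7)² + 10²]
  = √[121 + 49 + 100]
  = √270
  ≈ 16.43

16.43


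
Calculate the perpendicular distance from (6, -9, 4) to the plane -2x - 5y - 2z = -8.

distance = |a·x₀ + b·y₀ + c·z₀ - d| / √(a² + b² + c²)
  = |(-2)·6 + (-5)·(-9) + (-2)·4 - (-8)| / √((-2)² + (-5)² + (-2)²)
  = |-12 + 45 - 8 + 8| / √(4 + 25 + 4)
  = |33| / √33
  = 33 / 5.745
  ≈ 5.745

5.745


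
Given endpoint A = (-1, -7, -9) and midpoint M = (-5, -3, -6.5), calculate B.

B = 2M - A
  = (2·(-5) - (-1), 2·(-3) - (-7), 2·(-6.5) - (-9))
  = (-10 + 1, -6 + 7, -13 + 9)
  = (-9, 1, -4)

(-9, 1, -4)


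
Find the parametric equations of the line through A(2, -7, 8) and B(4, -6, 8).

Direction vector d = B - A = (4 - 2, -6 + 7, 8 - 8) = (2, 1, 0)
Parametric form r = A + t·d:
x = 2 + 2t, y = -7 + t, z = 8

x = 2 + 2t, y = -7 + t, z = 8


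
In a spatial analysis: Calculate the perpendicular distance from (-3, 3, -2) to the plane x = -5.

distance = |a·x₀ + b·y₀ + c·z₀ - d| / √(a² + b² + c²)
  = |1·(-3) + 0·3 + 0·(-2) - (-5)| / √(1² + 0² + 0²)
  = |-3 + 0 + 0 + 5| / √(1 + 0 + 0)
  = |2| / √1
  = 2 / 1
  ≈ 2

2


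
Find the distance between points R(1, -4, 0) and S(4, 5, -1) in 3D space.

d = √[(x₂-x₁)² + (y₂-y₁)² + (z₂-z₁)²]
  = √[3² + 9² + (-1)²]
  = √[9 + 81 + 1]
  = √91
  ≈ 9.539

9.539


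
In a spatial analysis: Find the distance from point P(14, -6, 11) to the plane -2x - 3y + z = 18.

distance = |a·x₀ + b·y₀ + c·z₀ - d| / √(a² + b² + c²)
  = |(-2)·14 + (-3)·(-6) + 1·11 - 18| / √((-2)² + (-3)² + 1²)
  = |-28 + 18 + 11 - 18| / √(4 + 9 + 1)
  = |-17| / √14
  = 17 / 3.742
  ≈ 4.543

4.543


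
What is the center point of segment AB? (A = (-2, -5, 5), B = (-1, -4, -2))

M = ((x₁+x₂)/2, (y₁+y₂)/2, (z₁+z₂)/2)
  = ((-2 - 1)/2, (-5 - 4)/2, (5 - 2)/2)
  = (-3/2, -9/2, 3/2)
  = (-1.5, -4.5, 1.5)

(-1.5, -4.5, 1.5)


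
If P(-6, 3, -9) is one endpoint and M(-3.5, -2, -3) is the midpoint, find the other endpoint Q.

Q = 2M - P
  = (2·(-3.5) - (-6), 2·(-2) - 3, 2·(-3) - (-9))
  = (-7 + 6, -4 - 3, -6 + 9)
  = (-1, -7, 3)

(-1, -7, 3)


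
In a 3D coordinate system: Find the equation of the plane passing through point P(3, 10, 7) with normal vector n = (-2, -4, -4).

The plane through P with normal n = (a, b, c) satisfies n·(r - P) = 0,
i.e. ax + by + cz = a·x₀ + b·y₀ + c·z₀.
d = (-2)·3 + (-4)·10 + (-4)·7
  = -6 - 40 - 28
  = -74
Equation: -2x - 4y - 4z = -74

-2x - 4y - 4z = -74


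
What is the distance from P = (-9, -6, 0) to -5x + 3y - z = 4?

distance = |a·x₀ + b·y₀ + c·z₀ - d| / √(a² + b² + c²)
  = |(-5)·(-9) + 3·(-6) + (-1)·0 - 4| / √((-5)² + 3² + (-1)²)
  = |45 - 18 + 0 - 4| / √(25 + 9 + 1)
  = |23| / √35
  = 23 / 5.916
  ≈ 3.888

3.888


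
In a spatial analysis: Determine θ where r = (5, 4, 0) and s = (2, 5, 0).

r·s = 5·2 + 4·5 + 0·0 = 10 + 20 + 0 = 30
|r| = √(5² + 4² + 0²) = √41 ≈ 6.403
|s| = √(2² + 5² + 0²) = √29 ≈ 5.385
cos θ = (r·s)/(|r||s|) = 30/(6.403·5.385) ≈ 0.87
θ = arccos(0.87) ≈ 29.54°

29.54°


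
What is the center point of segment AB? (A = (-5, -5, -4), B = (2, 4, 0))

M = ((x₁+x₂)/2, (y₁+y₂)/2, (z₁+z₂)/2)
  = ((-5 + 2)/2, (-5 + 4)/2, (-4 + 0)/2)
  = (-3/2, -1/2, -4/2)
  = (-1.5, -0.5, -2)

(-1.5, -0.5, -2)


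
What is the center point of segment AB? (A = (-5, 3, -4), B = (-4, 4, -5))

M = ((x₁+x₂)/2, (y₁+y₂)/2, (z₁+z₂)/2)
  = ((-5 - 4)/2, (3 + 4)/2, (-4 - 5)/2)
  = (-9/2, 7/2, -9/2)
  = (-4.5, 3.5, -4.5)

(-4.5, 3.5, -4.5)


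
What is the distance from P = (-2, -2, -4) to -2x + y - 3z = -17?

distance = |a·x₀ + b·y₀ + c·z₀ - d| / √(a² + b² + c²)
  = |(-2)·(-2) + 1·(-2) + (-3)·(-4) - (-17)| / √((-2)² + 1² + (-3)²)
  = |4 - 2 + 12 + 17| / √(4 + 1 + 9)
  = |31| / √14
  = 31 / 3.742
  ≈ 8.285

8.285


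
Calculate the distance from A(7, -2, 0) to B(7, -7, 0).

d = √[(x₂-x₁)² + (y₂-y₁)² + (z₂-z₁)²]
  = √[0² + (-5)² + 0²]
  = √[0 + 25 + 0]
  = √25
  ≈ 5

5


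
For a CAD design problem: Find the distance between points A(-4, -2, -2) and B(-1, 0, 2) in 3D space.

d = √[(x₂-x₁)² + (y₂-y₁)² + (z₂-z₁)²]
  = √[3² + 2² + 4²]
  = √[9 + 4 + 16]
  = √29
  ≈ 5.385

5.385


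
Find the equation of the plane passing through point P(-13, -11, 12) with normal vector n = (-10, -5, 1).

The plane through P with normal n = (a, b, c) satisfies n·(r - P) = 0,
i.e. ax + by + cz = a·x₀ + b·y₀ + c·z₀.
d = (-10)·(-13) + (-5)·(-11) + 1·12
  = 130 + 55 + 12
  = 197
Equation: -10x - 5y + z = 197

-10x - 5y + z = 197


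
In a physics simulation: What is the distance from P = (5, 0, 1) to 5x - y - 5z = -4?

distance = |a·x₀ + b·y₀ + c·z₀ - d| / √(a² + b² + c²)
  = |5·5 + (-1)·0 + (-5)·1 - (-4)| / √(5² + (-1)² + (-5)²)
  = |25 + 0 - 5 + 4| / √(25 + 1 + 25)
  = |24| / √51
  = 24 / 7.141
  ≈ 3.361

3.361


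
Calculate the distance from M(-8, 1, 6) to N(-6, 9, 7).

d = √[(x₂-x₁)² + (y₂-y₁)² + (z₂-z₁)²]
  = √[2² + 8² + 1²]
  = √[4 + 64 + 1]
  = √69
  ≈ 8.307

8.307


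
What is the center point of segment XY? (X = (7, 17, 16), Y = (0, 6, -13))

M = ((x₁+x₂)/2, (y₁+y₂)/2, (z₁+z₂)/2)
  = ((7 + 0)/2, (17 + 6)/2, (16 - 13)/2)
  = (7/2, 23/2, 3/2)
  = (3.5, 11.5, 1.5)

(3.5, 11.5, 1.5)


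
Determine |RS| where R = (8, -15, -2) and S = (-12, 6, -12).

d = √[(x₂-x₁)² + (y₂-y₁)² + (z₂-z₁)²]
  = √[(-20)² + 21² + (-10)²]
  = √[400 + 441 + 100]
  = √941
  ≈ 30.68

30.68


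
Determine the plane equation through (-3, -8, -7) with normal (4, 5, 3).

The plane through P with normal n = (a, b, c) satisfies n·(r - P) = 0,
i.e. ax + by + cz = a·x₀ + b·y₀ + c·z₀.
d = 4·(-3) + 5·(-8) + 3·(-7)
  = -12 - 40 - 21
  = -73
Equation: 4x + 5y + 3z = -73

4x + 5y + 3z = -73


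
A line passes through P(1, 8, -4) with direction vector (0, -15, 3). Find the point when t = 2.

P(t) = P + t·d
  = (1 + 0·2, 8 + (-15)·2, -4 + 3·2)
  = (1 + 0, 8 - 30, -4 + 6)
  = (1, -22, 2)

(1, -22, 2)


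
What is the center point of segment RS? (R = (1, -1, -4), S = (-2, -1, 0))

M = ((x₁+x₂)/2, (y₁+y₂)/2, (z₁+z₂)/2)
  = ((1 - 2)/2, (-1 - 1)/2, (-4 + 0)/2)
  = (-1/2, -2/2, -4/2)
  = (-0.5, -1, -2)

(-0.5, -1, -2)


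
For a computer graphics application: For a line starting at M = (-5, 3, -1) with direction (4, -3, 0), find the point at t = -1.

P(t) = M + t·d
  = (-5 + 4·(-1), 3 + (-3)·(-1), -1 + 0·(-1))
  = (-5 - 4, 3 + 3, -1 + 0)
  = (-9, 6, -1)

(-9, 6, -1)


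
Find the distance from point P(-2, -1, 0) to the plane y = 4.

distance = |a·x₀ + b·y₀ + c·z₀ - d| / √(a² + b² + c²)
  = |0·(-2) + 1·(-1) + 0·0 - 4| / √(0² + 1² + 0²)
  = |0 - 1 + 0 - 4| / √(0 + 1 + 0)
  = |-5| / √1
  = 5 / 1
  ≈ 5

5


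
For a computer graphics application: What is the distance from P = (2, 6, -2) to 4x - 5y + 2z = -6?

distance = |a·x₀ + b·y₀ + c·z₀ - d| / √(a² + b² + c²)
  = |4·2 + (-5)·6 + 2·(-2) - (-6)| / √(4² + (-5)² + 2²)
  = |8 - 30 - 4 + 6| / √(16 + 25 + 4)
  = |-20| / √45
  = 20 / 6.708
  ≈ 2.981

2.981


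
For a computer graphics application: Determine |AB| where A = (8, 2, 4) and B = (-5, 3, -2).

d = √[(x₂-x₁)² + (y₂-y₁)² + (z₂-z₁)²]
  = √[(-13)² + 1² + (-6)²]
  = √[169 + 1 + 36]
  = √206
  ≈ 14.35

14.35


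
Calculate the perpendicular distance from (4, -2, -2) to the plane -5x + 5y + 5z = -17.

distance = |a·x₀ + b·y₀ + c·z₀ - d| / √(a² + b² + c²)
  = |(-5)·4 + 5·(-2) + 5·(-2) - (-17)| / √((-5)² + 5² + 5²)
  = |-20 - 10 - 10 + 17| / √(25 + 25 + 25)
  = |-23| / √75
  = 23 / 8.66
  ≈ 2.656

2.656


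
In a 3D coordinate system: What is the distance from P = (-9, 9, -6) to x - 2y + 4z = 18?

distance = |a·x₀ + b·y₀ + c·z₀ - d| / √(a² + b² + c²)
  = |1·(-9) + (-2)·9 + 4·(-6) - 18| / √(1² + (-2)² + 4²)
  = |-9 - 18 - 24 - 18| / √(1 + 4 + 16)
  = |-69| / √21
  = 69 / 4.583
  ≈ 15.06

15.06


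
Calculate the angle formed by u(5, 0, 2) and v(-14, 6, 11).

u·v = 5·(-14) + 0·6 + 2·11 = -70 + 0 + 22 = -48
|u| = √(5² + 0² + 2²) = √29 ≈ 5.385
|v| = √((-14)² + 6² + 11²) = √353 ≈ 18.79
cos θ = (u·v)/(|u||v|) = -48/(5.385·18.79) ≈ -0.4744
θ = arccos(-0.4744) ≈ 118.3°

118.3°


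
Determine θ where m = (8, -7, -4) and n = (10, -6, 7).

m·n = 8·10 + (-7)·(-6) + (-4)·7 = 80 + 42 - 28 = 94
|m| = √(8² + (-7)² + (-4)²) = √129 ≈ 11.36
|n| = √(10² + (-6)² + 7²) = √185 ≈ 13.6
cos θ = (m·n)/(|m||n|) = 94/(11.36·13.6) ≈ 0.6085
θ = arccos(0.6085) ≈ 52.52°

52.52°


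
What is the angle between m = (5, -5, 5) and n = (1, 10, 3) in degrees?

m·n = 5·1 + (-5)·10 + 5·3 = 5 - 50 + 15 = -30
|m| = √(5² + (-5)² + 5²) = √75 ≈ 8.66
|n| = √(1² + 10² + 3²) = √110 ≈ 10.49
cos θ = (m·n)/(|m||n|) = -30/(8.66·10.49) ≈ -0.3303
θ = arccos(-0.3303) ≈ 109.3°

109.3°


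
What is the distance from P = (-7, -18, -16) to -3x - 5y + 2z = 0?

distance = |a·x₀ + b·y₀ + c·z₀ - d| / √(a² + b² + c²)
  = |(-3)·(-7) + (-5)·(-18) + 2·(-16) - 0| / √((-3)² + (-5)² + 2²)
  = |21 + 90 - 32 + 0| / √(9 + 25 + 4)
  = |79| / √38
  = 79 / 6.164
  ≈ 12.82

12.82


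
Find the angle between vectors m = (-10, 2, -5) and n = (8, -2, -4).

m·n = (-10)·8 + 2·(-2) + (-5)·(-4) = -80 - 4 + 20 = -64
|m| = √((-10)² + 2² + (-5)²) = √129 ≈ 11.36
|n| = √(8² + (-2)² + (-4)²) = √84 ≈ 9.165
cos θ = (m·n)/(|m||n|) = -64/(11.36·9.165) ≈ -0.6148
θ = arccos(-0.6148) ≈ 127.9°

127.9°


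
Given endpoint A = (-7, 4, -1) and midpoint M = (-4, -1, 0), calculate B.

B = 2M - A
  = (2·(-4) - (-7), 2·(-1) - 4, 2·0 - (-1))
  = (-8 + 7, -2 - 4, 0 + 1)
  = (-1, -6, 1)

(-1, -6, 1)


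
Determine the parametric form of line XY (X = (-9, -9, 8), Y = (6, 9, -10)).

Direction vector d = Y - X = (6 + 9, 9 + 9, -10 - 8) = (15, 18, -18)
Parametric form r = X + t·d:
x = -9 + 15t, y = -9 + 18t, z = 8 - 18t

x = -9 + 15t, y = -9 + 18t, z = 8 - 18t


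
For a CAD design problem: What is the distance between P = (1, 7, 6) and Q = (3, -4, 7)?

d = √[(x₂-x₁)² + (y₂-y₁)² + (z₂-z₁)²]
  = √[2² + (-11)² + 1²]
  = √[4 + 121 + 1]
  = √126
  ≈ 11.22

11.22


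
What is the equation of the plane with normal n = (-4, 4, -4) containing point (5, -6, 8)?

The plane through P with normal n = (a, b, c) satisfies n·(r - P) = 0,
i.e. ax + by + cz = a·x₀ + b·y₀ + c·z₀.
d = (-4)·5 + 4·(-6) + (-4)·8
  = -20 - 24 - 32
  = -76
Equation: -4x + 4y - 4z = -76

-4x + 4y - 4z = -76


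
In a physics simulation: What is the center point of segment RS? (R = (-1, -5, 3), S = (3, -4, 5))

M = ((x₁+x₂)/2, (y₁+y₂)/2, (z₁+z₂)/2)
  = ((-1 + 3)/2, (-5 - 4)/2, (3 + 5)/2)
  = (2/2, -9/2, 8/2)
  = (1, -4.5, 4)

(1, -4.5, 4)


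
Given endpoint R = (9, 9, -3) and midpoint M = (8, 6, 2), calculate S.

S = 2M - R
  = (2·8 - 9, 2·6 - 9, 2·2 - (-3))
  = (16 - 9, 12 - 9, 4 + 3)
  = (7, 3, 7)

(7, 3, 7)


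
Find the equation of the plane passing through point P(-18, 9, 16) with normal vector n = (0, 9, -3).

The plane through P with normal n = (a, b, c) satisfies n·(r - P) = 0,
i.e. ax + by + cz = a·x₀ + b·y₀ + c·z₀.
d = 0·(-18) + 9·9 + (-3)·16
  = 0 + 81 - 48
  = 33
Equation: 9y - 3z = 33

9y - 3z = 33


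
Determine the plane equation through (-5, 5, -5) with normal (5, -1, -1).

The plane through P with normal n = (a, b, c) satisfies n·(r - P) = 0,
i.e. ax + by + cz = a·x₀ + b·y₀ + c·z₀.
d = 5·(-5) + (-1)·5 + (-1)·(-5)
  = -25 - 5 + 5
  = -25
Equation: 5x - y - z = -25

5x - y - z = -25


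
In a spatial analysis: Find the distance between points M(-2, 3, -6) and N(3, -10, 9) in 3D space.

d = √[(x₂-x₁)² + (y₂-y₁)² + (z₂-z₁)²]
  = √[5² + (-13)² + 15²]
  = √[25 + 169 + 225]
  = √419
  ≈ 20.47

20.47


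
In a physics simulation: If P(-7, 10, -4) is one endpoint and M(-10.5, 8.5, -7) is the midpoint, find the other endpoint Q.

Q = 2M - P
  = (2·(-10.5) - (-7), 2·8.5 - 10, 2·(-7) - (-4))
  = (-21 + 7, 17 - 10, -14 + 4)
  = (-14, 7, -10)

(-14, 7, -10)


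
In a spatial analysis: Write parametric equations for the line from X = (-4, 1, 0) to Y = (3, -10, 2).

Direction vector d = Y - X = (3 + 4, -10 - 1, 2 + 0) = (7, -11, 2)
Parametric form r = X + t·d:
x = -4 + 7t, y = 1 - 11t, z = 0 + 2t

x = -4 + 7t, y = 1 - 11t, z = 0 + 2t


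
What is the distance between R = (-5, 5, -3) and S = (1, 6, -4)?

d = √[(x₂-x₁)² + (y₂-y₁)² + (z₂-z₁)²]
  = √[6² + 1² + (-1)²]
  = √[36 + 1 + 1]
  = √38
  ≈ 6.164

6.164
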